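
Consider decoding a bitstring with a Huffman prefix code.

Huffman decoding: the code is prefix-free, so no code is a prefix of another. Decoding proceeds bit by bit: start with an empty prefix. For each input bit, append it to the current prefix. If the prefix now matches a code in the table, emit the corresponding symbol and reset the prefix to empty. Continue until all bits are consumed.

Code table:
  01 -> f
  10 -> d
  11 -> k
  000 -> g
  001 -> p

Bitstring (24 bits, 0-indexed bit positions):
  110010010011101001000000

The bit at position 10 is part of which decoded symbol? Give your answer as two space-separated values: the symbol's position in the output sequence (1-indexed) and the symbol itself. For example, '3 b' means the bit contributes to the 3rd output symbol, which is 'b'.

Bit 0: prefix='1' (no match yet)
Bit 1: prefix='11' -> emit 'k', reset
Bit 2: prefix='0' (no match yet)
Bit 3: prefix='00' (no match yet)
Bit 4: prefix='001' -> emit 'p', reset
Bit 5: prefix='0' (no match yet)
Bit 6: prefix='00' (no match yet)
Bit 7: prefix='001' -> emit 'p', reset
Bit 8: prefix='0' (no match yet)
Bit 9: prefix='00' (no match yet)
Bit 10: prefix='001' -> emit 'p', reset
Bit 11: prefix='1' (no match yet)
Bit 12: prefix='11' -> emit 'k', reset
Bit 13: prefix='0' (no match yet)
Bit 14: prefix='01' -> emit 'f', reset

Answer: 4 p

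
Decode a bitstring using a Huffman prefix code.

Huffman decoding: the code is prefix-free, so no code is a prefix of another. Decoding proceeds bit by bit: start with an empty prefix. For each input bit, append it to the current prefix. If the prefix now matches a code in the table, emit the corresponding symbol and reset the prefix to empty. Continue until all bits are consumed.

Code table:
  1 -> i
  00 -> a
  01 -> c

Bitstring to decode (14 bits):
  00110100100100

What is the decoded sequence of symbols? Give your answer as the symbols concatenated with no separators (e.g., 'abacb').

Bit 0: prefix='0' (no match yet)
Bit 1: prefix='00' -> emit 'a', reset
Bit 2: prefix='1' -> emit 'i', reset
Bit 3: prefix='1' -> emit 'i', reset
Bit 4: prefix='0' (no match yet)
Bit 5: prefix='01' -> emit 'c', reset
Bit 6: prefix='0' (no match yet)
Bit 7: prefix='00' -> emit 'a', reset
Bit 8: prefix='1' -> emit 'i', reset
Bit 9: prefix='0' (no match yet)
Bit 10: prefix='00' -> emit 'a', reset
Bit 11: prefix='1' -> emit 'i', reset
Bit 12: prefix='0' (no match yet)
Bit 13: prefix='00' -> emit 'a', reset

Answer: aiicaiaia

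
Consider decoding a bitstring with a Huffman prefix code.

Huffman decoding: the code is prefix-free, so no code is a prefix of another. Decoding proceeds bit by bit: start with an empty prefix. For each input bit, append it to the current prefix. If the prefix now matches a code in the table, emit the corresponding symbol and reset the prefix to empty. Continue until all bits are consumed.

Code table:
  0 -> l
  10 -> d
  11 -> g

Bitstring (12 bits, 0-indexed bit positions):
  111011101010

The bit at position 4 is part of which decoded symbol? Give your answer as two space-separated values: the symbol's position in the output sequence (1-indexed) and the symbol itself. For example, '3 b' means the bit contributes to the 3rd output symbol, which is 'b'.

Answer: 3 g

Derivation:
Bit 0: prefix='1' (no match yet)
Bit 1: prefix='11' -> emit 'g', reset
Bit 2: prefix='1' (no match yet)
Bit 3: prefix='10' -> emit 'd', reset
Bit 4: prefix='1' (no match yet)
Bit 5: prefix='11' -> emit 'g', reset
Bit 6: prefix='1' (no match yet)
Bit 7: prefix='10' -> emit 'd', reset
Bit 8: prefix='1' (no match yet)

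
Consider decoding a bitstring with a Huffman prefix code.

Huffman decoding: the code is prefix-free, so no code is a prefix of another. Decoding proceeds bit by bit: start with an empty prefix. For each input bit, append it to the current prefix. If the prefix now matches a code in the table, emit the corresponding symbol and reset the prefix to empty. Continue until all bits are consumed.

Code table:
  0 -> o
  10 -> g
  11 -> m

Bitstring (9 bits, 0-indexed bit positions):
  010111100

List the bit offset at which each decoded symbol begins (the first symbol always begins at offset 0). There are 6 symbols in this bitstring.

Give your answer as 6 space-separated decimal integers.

Bit 0: prefix='0' -> emit 'o', reset
Bit 1: prefix='1' (no match yet)
Bit 2: prefix='10' -> emit 'g', reset
Bit 3: prefix='1' (no match yet)
Bit 4: prefix='11' -> emit 'm', reset
Bit 5: prefix='1' (no match yet)
Bit 6: prefix='11' -> emit 'm', reset
Bit 7: prefix='0' -> emit 'o', reset
Bit 8: prefix='0' -> emit 'o', reset

Answer: 0 1 3 5 7 8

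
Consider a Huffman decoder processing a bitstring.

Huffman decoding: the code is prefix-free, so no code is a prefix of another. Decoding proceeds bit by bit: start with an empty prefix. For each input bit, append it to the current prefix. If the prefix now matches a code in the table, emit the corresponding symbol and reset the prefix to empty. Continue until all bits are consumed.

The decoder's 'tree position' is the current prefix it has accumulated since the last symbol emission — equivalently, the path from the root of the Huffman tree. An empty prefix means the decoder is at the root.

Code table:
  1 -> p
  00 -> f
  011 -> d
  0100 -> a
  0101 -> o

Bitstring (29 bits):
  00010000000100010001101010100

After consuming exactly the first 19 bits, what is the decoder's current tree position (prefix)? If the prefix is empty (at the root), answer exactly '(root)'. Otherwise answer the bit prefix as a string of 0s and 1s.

Bit 0: prefix='0' (no match yet)
Bit 1: prefix='00' -> emit 'f', reset
Bit 2: prefix='0' (no match yet)
Bit 3: prefix='01' (no match yet)
Bit 4: prefix='010' (no match yet)
Bit 5: prefix='0100' -> emit 'a', reset
Bit 6: prefix='0' (no match yet)
Bit 7: prefix='00' -> emit 'f', reset
Bit 8: prefix='0' (no match yet)
Bit 9: prefix='00' -> emit 'f', reset
Bit 10: prefix='0' (no match yet)
Bit 11: prefix='01' (no match yet)
Bit 12: prefix='010' (no match yet)
Bit 13: prefix='0100' -> emit 'a', reset
Bit 14: prefix='0' (no match yet)
Bit 15: prefix='01' (no match yet)
Bit 16: prefix='010' (no match yet)
Bit 17: prefix='0100' -> emit 'a', reset
Bit 18: prefix='0' (no match yet)

Answer: 0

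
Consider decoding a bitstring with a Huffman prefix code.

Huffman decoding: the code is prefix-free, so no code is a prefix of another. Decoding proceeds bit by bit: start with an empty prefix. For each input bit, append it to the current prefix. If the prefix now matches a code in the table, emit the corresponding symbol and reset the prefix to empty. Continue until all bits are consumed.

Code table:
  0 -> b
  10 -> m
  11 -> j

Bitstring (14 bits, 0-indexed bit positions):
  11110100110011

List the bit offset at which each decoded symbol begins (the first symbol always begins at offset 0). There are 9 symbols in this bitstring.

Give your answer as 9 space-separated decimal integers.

Answer: 0 2 4 5 7 8 10 11 12

Derivation:
Bit 0: prefix='1' (no match yet)
Bit 1: prefix='11' -> emit 'j', reset
Bit 2: prefix='1' (no match yet)
Bit 3: prefix='11' -> emit 'j', reset
Bit 4: prefix='0' -> emit 'b', reset
Bit 5: prefix='1' (no match yet)
Bit 6: prefix='10' -> emit 'm', reset
Bit 7: prefix='0' -> emit 'b', reset
Bit 8: prefix='1' (no match yet)
Bit 9: prefix='11' -> emit 'j', reset
Bit 10: prefix='0' -> emit 'b', reset
Bit 11: prefix='0' -> emit 'b', reset
Bit 12: prefix='1' (no match yet)
Bit 13: prefix='11' -> emit 'j', reset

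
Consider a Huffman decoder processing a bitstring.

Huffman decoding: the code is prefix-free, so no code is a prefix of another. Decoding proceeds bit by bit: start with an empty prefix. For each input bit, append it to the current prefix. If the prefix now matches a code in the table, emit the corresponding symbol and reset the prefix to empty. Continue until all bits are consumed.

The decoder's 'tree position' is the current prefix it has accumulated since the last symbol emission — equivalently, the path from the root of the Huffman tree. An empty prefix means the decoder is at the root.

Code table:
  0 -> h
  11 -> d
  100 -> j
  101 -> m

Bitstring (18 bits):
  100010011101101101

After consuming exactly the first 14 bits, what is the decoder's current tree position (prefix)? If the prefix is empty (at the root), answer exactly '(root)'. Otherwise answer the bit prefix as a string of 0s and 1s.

Bit 0: prefix='1' (no match yet)
Bit 1: prefix='10' (no match yet)
Bit 2: prefix='100' -> emit 'j', reset
Bit 3: prefix='0' -> emit 'h', reset
Bit 4: prefix='1' (no match yet)
Bit 5: prefix='10' (no match yet)
Bit 6: prefix='100' -> emit 'j', reset
Bit 7: prefix='1' (no match yet)
Bit 8: prefix='11' -> emit 'd', reset
Bit 9: prefix='1' (no match yet)
Bit 10: prefix='10' (no match yet)
Bit 11: prefix='101' -> emit 'm', reset
Bit 12: prefix='1' (no match yet)
Bit 13: prefix='10' (no match yet)

Answer: 10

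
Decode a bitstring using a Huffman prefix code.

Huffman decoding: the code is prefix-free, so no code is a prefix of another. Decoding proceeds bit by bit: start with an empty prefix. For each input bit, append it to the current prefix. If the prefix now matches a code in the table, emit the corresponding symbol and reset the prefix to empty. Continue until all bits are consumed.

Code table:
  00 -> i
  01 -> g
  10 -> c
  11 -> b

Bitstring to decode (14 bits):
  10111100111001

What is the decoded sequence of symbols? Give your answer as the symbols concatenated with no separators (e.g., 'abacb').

Answer: cbbibcg

Derivation:
Bit 0: prefix='1' (no match yet)
Bit 1: prefix='10' -> emit 'c', reset
Bit 2: prefix='1' (no match yet)
Bit 3: prefix='11' -> emit 'b', reset
Bit 4: prefix='1' (no match yet)
Bit 5: prefix='11' -> emit 'b', reset
Bit 6: prefix='0' (no match yet)
Bit 7: prefix='00' -> emit 'i', reset
Bit 8: prefix='1' (no match yet)
Bit 9: prefix='11' -> emit 'b', reset
Bit 10: prefix='1' (no match yet)
Bit 11: prefix='10' -> emit 'c', reset
Bit 12: prefix='0' (no match yet)
Bit 13: prefix='01' -> emit 'g', reset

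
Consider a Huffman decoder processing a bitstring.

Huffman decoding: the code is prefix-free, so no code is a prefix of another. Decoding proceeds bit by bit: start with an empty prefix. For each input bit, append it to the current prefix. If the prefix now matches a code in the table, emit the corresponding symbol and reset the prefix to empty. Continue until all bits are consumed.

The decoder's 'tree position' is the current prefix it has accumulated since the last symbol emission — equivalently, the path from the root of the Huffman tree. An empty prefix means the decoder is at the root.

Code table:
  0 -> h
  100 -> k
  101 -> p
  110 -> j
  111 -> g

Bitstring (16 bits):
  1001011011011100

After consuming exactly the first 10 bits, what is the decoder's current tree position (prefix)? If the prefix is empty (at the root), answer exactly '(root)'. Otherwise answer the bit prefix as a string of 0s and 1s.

Bit 0: prefix='1' (no match yet)
Bit 1: prefix='10' (no match yet)
Bit 2: prefix='100' -> emit 'k', reset
Bit 3: prefix='1' (no match yet)
Bit 4: prefix='10' (no match yet)
Bit 5: prefix='101' -> emit 'p', reset
Bit 6: prefix='1' (no match yet)
Bit 7: prefix='10' (no match yet)
Bit 8: prefix='101' -> emit 'p', reset
Bit 9: prefix='1' (no match yet)

Answer: 1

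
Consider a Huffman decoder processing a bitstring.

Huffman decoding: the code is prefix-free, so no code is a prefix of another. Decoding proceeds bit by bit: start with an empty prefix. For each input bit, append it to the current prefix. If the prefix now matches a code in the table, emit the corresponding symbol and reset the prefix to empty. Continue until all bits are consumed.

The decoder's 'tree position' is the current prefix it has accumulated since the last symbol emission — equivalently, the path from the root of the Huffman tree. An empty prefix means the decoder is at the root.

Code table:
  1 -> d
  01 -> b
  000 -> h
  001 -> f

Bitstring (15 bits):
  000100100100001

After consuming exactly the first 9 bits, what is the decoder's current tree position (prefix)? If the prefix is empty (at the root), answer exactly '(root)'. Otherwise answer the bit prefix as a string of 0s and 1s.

Bit 0: prefix='0' (no match yet)
Bit 1: prefix='00' (no match yet)
Bit 2: prefix='000' -> emit 'h', reset
Bit 3: prefix='1' -> emit 'd', reset
Bit 4: prefix='0' (no match yet)
Bit 5: prefix='00' (no match yet)
Bit 6: prefix='001' -> emit 'f', reset
Bit 7: prefix='0' (no match yet)
Bit 8: prefix='00' (no match yet)

Answer: 00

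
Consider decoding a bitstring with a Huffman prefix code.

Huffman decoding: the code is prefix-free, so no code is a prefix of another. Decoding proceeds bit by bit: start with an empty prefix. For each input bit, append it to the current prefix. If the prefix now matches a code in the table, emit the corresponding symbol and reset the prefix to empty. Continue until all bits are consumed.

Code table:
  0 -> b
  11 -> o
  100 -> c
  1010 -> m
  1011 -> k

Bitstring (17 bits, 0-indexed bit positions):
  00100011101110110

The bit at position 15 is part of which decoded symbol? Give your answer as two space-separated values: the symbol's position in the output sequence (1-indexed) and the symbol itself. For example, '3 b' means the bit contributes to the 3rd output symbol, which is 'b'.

Bit 0: prefix='0' -> emit 'b', reset
Bit 1: prefix='0' -> emit 'b', reset
Bit 2: prefix='1' (no match yet)
Bit 3: prefix='10' (no match yet)
Bit 4: prefix='100' -> emit 'c', reset
Bit 5: prefix='0' -> emit 'b', reset
Bit 6: prefix='1' (no match yet)
Bit 7: prefix='11' -> emit 'o', reset
Bit 8: prefix='1' (no match yet)
Bit 9: prefix='10' (no match yet)
Bit 10: prefix='101' (no match yet)
Bit 11: prefix='1011' -> emit 'k', reset
Bit 12: prefix='1' (no match yet)
Bit 13: prefix='10' (no match yet)
Bit 14: prefix='101' (no match yet)
Bit 15: prefix='1011' -> emit 'k', reset
Bit 16: prefix='0' -> emit 'b', reset

Answer: 7 k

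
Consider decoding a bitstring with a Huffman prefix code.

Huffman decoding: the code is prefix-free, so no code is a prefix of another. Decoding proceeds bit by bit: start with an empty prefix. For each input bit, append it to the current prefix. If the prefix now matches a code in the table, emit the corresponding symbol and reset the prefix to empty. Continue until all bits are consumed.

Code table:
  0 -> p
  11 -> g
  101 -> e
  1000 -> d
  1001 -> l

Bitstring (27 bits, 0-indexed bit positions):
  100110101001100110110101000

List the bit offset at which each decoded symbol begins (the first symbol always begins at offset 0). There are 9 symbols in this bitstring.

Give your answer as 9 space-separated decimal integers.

Answer: 0 4 7 8 12 16 19 22 23

Derivation:
Bit 0: prefix='1' (no match yet)
Bit 1: prefix='10' (no match yet)
Bit 2: prefix='100' (no match yet)
Bit 3: prefix='1001' -> emit 'l', reset
Bit 4: prefix='1' (no match yet)
Bit 5: prefix='10' (no match yet)
Bit 6: prefix='101' -> emit 'e', reset
Bit 7: prefix='0' -> emit 'p', reset
Bit 8: prefix='1' (no match yet)
Bit 9: prefix='10' (no match yet)
Bit 10: prefix='100' (no match yet)
Bit 11: prefix='1001' -> emit 'l', reset
Bit 12: prefix='1' (no match yet)
Bit 13: prefix='10' (no match yet)
Bit 14: prefix='100' (no match yet)
Bit 15: prefix='1001' -> emit 'l', reset
Bit 16: prefix='1' (no match yet)
Bit 17: prefix='10' (no match yet)
Bit 18: prefix='101' -> emit 'e', reset
Bit 19: prefix='1' (no match yet)
Bit 20: prefix='10' (no match yet)
Bit 21: prefix='101' -> emit 'e', reset
Bit 22: prefix='0' -> emit 'p', reset
Bit 23: prefix='1' (no match yet)
Bit 24: prefix='10' (no match yet)
Bit 25: prefix='100' (no match yet)
Bit 26: prefix='1000' -> emit 'd', reset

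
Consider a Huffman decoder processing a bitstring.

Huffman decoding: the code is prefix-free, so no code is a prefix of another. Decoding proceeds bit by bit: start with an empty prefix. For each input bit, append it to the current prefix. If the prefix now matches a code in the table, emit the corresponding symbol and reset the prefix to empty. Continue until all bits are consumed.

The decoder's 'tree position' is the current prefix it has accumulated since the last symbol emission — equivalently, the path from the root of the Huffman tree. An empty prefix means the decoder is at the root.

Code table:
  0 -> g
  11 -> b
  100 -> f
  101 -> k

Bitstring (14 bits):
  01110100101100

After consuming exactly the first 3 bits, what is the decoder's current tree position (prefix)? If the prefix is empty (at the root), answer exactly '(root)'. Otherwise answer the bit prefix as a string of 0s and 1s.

Answer: (root)

Derivation:
Bit 0: prefix='0' -> emit 'g', reset
Bit 1: prefix='1' (no match yet)
Bit 2: prefix='11' -> emit 'b', reset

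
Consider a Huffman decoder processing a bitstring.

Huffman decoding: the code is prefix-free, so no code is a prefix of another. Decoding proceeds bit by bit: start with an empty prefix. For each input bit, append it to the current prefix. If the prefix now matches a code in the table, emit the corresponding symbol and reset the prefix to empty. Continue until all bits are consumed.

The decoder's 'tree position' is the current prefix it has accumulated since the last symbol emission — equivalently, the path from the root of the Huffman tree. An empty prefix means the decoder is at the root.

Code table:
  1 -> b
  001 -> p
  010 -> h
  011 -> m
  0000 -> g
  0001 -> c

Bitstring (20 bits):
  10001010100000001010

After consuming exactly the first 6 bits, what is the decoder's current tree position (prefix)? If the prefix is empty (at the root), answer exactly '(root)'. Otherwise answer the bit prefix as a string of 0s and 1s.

Answer: 0

Derivation:
Bit 0: prefix='1' -> emit 'b', reset
Bit 1: prefix='0' (no match yet)
Bit 2: prefix='00' (no match yet)
Bit 3: prefix='000' (no match yet)
Bit 4: prefix='0001' -> emit 'c', reset
Bit 5: prefix='0' (no match yet)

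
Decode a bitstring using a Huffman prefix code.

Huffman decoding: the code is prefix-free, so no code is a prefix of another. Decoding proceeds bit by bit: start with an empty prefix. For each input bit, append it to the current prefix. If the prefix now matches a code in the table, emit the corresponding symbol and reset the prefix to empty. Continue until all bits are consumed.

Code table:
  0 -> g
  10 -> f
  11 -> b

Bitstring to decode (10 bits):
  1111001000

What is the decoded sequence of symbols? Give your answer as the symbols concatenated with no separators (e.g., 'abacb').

Answer: bbggfgg

Derivation:
Bit 0: prefix='1' (no match yet)
Bit 1: prefix='11' -> emit 'b', reset
Bit 2: prefix='1' (no match yet)
Bit 3: prefix='11' -> emit 'b', reset
Bit 4: prefix='0' -> emit 'g', reset
Bit 5: prefix='0' -> emit 'g', reset
Bit 6: prefix='1' (no match yet)
Bit 7: prefix='10' -> emit 'f', reset
Bit 8: prefix='0' -> emit 'g', reset
Bit 9: prefix='0' -> emit 'g', reset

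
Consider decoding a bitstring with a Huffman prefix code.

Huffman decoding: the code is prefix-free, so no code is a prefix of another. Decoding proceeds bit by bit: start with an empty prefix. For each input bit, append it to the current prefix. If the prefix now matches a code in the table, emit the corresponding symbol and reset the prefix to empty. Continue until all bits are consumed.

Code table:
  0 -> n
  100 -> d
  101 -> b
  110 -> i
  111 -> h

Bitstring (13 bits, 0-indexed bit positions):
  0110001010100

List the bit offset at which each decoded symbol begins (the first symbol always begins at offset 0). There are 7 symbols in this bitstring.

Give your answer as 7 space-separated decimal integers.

Answer: 0 1 4 5 6 9 10

Derivation:
Bit 0: prefix='0' -> emit 'n', reset
Bit 1: prefix='1' (no match yet)
Bit 2: prefix='11' (no match yet)
Bit 3: prefix='110' -> emit 'i', reset
Bit 4: prefix='0' -> emit 'n', reset
Bit 5: prefix='0' -> emit 'n', reset
Bit 6: prefix='1' (no match yet)
Bit 7: prefix='10' (no match yet)
Bit 8: prefix='101' -> emit 'b', reset
Bit 9: prefix='0' -> emit 'n', reset
Bit 10: prefix='1' (no match yet)
Bit 11: prefix='10' (no match yet)
Bit 12: prefix='100' -> emit 'd', reset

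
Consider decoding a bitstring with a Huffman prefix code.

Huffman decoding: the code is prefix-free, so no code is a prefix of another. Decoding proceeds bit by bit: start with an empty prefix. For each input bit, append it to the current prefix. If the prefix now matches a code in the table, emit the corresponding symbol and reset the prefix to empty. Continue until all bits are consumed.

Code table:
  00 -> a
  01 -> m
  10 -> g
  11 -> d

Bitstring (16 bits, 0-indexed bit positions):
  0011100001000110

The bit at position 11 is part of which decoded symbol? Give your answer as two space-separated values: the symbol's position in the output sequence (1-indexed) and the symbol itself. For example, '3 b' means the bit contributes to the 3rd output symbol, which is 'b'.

Answer: 6 a

Derivation:
Bit 0: prefix='0' (no match yet)
Bit 1: prefix='00' -> emit 'a', reset
Bit 2: prefix='1' (no match yet)
Bit 3: prefix='11' -> emit 'd', reset
Bit 4: prefix='1' (no match yet)
Bit 5: prefix='10' -> emit 'g', reset
Bit 6: prefix='0' (no match yet)
Bit 7: prefix='00' -> emit 'a', reset
Bit 8: prefix='0' (no match yet)
Bit 9: prefix='01' -> emit 'm', reset
Bit 10: prefix='0' (no match yet)
Bit 11: prefix='00' -> emit 'a', reset
Bit 12: prefix='0' (no match yet)
Bit 13: prefix='01' -> emit 'm', reset
Bit 14: prefix='1' (no match yet)
Bit 15: prefix='10' -> emit 'g', reset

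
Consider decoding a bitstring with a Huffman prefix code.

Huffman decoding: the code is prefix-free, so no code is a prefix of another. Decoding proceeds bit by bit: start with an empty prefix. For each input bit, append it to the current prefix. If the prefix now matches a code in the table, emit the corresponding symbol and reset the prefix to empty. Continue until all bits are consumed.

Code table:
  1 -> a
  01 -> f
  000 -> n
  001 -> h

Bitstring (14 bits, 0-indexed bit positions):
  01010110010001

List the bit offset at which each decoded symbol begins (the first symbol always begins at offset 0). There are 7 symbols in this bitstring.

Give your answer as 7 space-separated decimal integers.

Bit 0: prefix='0' (no match yet)
Bit 1: prefix='01' -> emit 'f', reset
Bit 2: prefix='0' (no match yet)
Bit 3: prefix='01' -> emit 'f', reset
Bit 4: prefix='0' (no match yet)
Bit 5: prefix='01' -> emit 'f', reset
Bit 6: prefix='1' -> emit 'a', reset
Bit 7: prefix='0' (no match yet)
Bit 8: prefix='00' (no match yet)
Bit 9: prefix='001' -> emit 'h', reset
Bit 10: prefix='0' (no match yet)
Bit 11: prefix='00' (no match yet)
Bit 12: prefix='000' -> emit 'n', reset
Bit 13: prefix='1' -> emit 'a', reset

Answer: 0 2 4 6 7 10 13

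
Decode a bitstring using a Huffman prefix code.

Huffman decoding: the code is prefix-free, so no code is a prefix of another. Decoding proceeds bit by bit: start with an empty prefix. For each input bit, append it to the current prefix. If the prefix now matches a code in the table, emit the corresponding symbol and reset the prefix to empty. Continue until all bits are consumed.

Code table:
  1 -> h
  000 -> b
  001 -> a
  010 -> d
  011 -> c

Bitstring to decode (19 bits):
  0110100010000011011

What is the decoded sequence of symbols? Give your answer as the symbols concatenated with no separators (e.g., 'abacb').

Bit 0: prefix='0' (no match yet)
Bit 1: prefix='01' (no match yet)
Bit 2: prefix='011' -> emit 'c', reset
Bit 3: prefix='0' (no match yet)
Bit 4: prefix='01' (no match yet)
Bit 5: prefix='010' -> emit 'd', reset
Bit 6: prefix='0' (no match yet)
Bit 7: prefix='00' (no match yet)
Bit 8: prefix='001' -> emit 'a', reset
Bit 9: prefix='0' (no match yet)
Bit 10: prefix='00' (no match yet)
Bit 11: prefix='000' -> emit 'b', reset
Bit 12: prefix='0' (no match yet)
Bit 13: prefix='00' (no match yet)
Bit 14: prefix='001' -> emit 'a', reset
Bit 15: prefix='1' -> emit 'h', reset
Bit 16: prefix='0' (no match yet)
Bit 17: prefix='01' (no match yet)
Bit 18: prefix='011' -> emit 'c', reset

Answer: cdabahc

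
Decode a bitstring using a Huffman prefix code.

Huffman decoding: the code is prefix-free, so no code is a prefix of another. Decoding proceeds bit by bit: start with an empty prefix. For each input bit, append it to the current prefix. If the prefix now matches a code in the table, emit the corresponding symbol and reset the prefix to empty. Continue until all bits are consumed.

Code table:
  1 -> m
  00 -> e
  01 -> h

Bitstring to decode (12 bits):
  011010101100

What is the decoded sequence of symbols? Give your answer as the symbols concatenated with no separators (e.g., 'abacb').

Bit 0: prefix='0' (no match yet)
Bit 1: prefix='01' -> emit 'h', reset
Bit 2: prefix='1' -> emit 'm', reset
Bit 3: prefix='0' (no match yet)
Bit 4: prefix='01' -> emit 'h', reset
Bit 5: prefix='0' (no match yet)
Bit 6: prefix='01' -> emit 'h', reset
Bit 7: prefix='0' (no match yet)
Bit 8: prefix='01' -> emit 'h', reset
Bit 9: prefix='1' -> emit 'm', reset
Bit 10: prefix='0' (no match yet)
Bit 11: prefix='00' -> emit 'e', reset

Answer: hmhhhme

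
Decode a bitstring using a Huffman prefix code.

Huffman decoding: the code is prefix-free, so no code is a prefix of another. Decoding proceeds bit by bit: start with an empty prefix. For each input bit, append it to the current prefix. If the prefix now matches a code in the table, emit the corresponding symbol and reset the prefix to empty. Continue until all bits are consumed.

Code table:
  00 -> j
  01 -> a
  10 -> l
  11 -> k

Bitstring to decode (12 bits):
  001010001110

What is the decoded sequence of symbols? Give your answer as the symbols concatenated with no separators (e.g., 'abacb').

Bit 0: prefix='0' (no match yet)
Bit 1: prefix='00' -> emit 'j', reset
Bit 2: prefix='1' (no match yet)
Bit 3: prefix='10' -> emit 'l', reset
Bit 4: prefix='1' (no match yet)
Bit 5: prefix='10' -> emit 'l', reset
Bit 6: prefix='0' (no match yet)
Bit 7: prefix='00' -> emit 'j', reset
Bit 8: prefix='1' (no match yet)
Bit 9: prefix='11' -> emit 'k', reset
Bit 10: prefix='1' (no match yet)
Bit 11: prefix='10' -> emit 'l', reset

Answer: jlljkl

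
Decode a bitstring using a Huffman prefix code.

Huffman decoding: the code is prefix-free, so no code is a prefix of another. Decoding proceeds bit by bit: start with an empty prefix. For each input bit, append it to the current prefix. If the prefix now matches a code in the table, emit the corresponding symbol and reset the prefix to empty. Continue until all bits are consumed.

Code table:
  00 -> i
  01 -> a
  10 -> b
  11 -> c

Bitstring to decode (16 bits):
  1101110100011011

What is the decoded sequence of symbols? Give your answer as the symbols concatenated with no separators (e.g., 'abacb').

Bit 0: prefix='1' (no match yet)
Bit 1: prefix='11' -> emit 'c', reset
Bit 2: prefix='0' (no match yet)
Bit 3: prefix='01' -> emit 'a', reset
Bit 4: prefix='1' (no match yet)
Bit 5: prefix='11' -> emit 'c', reset
Bit 6: prefix='0' (no match yet)
Bit 7: prefix='01' -> emit 'a', reset
Bit 8: prefix='0' (no match yet)
Bit 9: prefix='00' -> emit 'i', reset
Bit 10: prefix='0' (no match yet)
Bit 11: prefix='01' -> emit 'a', reset
Bit 12: prefix='1' (no match yet)
Bit 13: prefix='10' -> emit 'b', reset
Bit 14: prefix='1' (no match yet)
Bit 15: prefix='11' -> emit 'c', reset

Answer: cacaiabc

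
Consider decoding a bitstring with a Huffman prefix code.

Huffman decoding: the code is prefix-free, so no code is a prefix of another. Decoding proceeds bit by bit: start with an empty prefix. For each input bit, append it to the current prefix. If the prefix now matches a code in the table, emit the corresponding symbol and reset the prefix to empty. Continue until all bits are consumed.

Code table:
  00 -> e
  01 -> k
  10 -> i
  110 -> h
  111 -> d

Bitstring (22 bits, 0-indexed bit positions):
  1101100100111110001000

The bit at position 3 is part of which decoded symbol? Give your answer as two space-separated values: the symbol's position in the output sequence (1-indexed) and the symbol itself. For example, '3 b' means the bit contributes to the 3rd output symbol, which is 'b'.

Answer: 2 h

Derivation:
Bit 0: prefix='1' (no match yet)
Bit 1: prefix='11' (no match yet)
Bit 2: prefix='110' -> emit 'h', reset
Bit 3: prefix='1' (no match yet)
Bit 4: prefix='11' (no match yet)
Bit 5: prefix='110' -> emit 'h', reset
Bit 6: prefix='0' (no match yet)
Bit 7: prefix='01' -> emit 'k', reset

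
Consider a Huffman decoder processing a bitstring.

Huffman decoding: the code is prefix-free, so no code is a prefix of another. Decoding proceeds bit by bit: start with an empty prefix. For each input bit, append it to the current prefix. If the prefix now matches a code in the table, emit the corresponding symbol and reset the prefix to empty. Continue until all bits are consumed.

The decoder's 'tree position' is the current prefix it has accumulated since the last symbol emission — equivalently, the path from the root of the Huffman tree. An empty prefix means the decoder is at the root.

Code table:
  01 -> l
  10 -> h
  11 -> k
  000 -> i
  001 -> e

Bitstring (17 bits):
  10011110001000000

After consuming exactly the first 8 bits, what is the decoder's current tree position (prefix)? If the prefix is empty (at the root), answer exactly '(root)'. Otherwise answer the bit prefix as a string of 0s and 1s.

Answer: (root)

Derivation:
Bit 0: prefix='1' (no match yet)
Bit 1: prefix='10' -> emit 'h', reset
Bit 2: prefix='0' (no match yet)
Bit 3: prefix='01' -> emit 'l', reset
Bit 4: prefix='1' (no match yet)
Bit 5: prefix='11' -> emit 'k', reset
Bit 6: prefix='1' (no match yet)
Bit 7: prefix='10' -> emit 'h', reset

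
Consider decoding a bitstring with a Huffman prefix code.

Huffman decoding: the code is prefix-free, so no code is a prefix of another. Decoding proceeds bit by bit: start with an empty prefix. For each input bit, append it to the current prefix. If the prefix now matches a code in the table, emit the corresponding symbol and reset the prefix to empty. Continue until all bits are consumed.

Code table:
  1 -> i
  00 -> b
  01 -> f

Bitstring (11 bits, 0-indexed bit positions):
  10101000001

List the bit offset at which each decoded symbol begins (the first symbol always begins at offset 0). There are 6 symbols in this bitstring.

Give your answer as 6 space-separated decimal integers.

Bit 0: prefix='1' -> emit 'i', reset
Bit 1: prefix='0' (no match yet)
Bit 2: prefix='01' -> emit 'f', reset
Bit 3: prefix='0' (no match yet)
Bit 4: prefix='01' -> emit 'f', reset
Bit 5: prefix='0' (no match yet)
Bit 6: prefix='00' -> emit 'b', reset
Bit 7: prefix='0' (no match yet)
Bit 8: prefix='00' -> emit 'b', reset
Bit 9: prefix='0' (no match yet)
Bit 10: prefix='01' -> emit 'f', reset

Answer: 0 1 3 5 7 9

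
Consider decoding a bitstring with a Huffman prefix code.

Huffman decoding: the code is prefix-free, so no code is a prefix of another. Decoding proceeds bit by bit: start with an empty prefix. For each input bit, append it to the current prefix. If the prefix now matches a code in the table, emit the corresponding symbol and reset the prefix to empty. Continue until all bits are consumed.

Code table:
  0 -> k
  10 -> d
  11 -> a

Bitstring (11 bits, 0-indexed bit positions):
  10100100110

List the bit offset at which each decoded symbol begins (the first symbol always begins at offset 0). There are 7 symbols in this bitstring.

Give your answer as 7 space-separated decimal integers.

Answer: 0 2 4 5 7 8 10

Derivation:
Bit 0: prefix='1' (no match yet)
Bit 1: prefix='10' -> emit 'd', reset
Bit 2: prefix='1' (no match yet)
Bit 3: prefix='10' -> emit 'd', reset
Bit 4: prefix='0' -> emit 'k', reset
Bit 5: prefix='1' (no match yet)
Bit 6: prefix='10' -> emit 'd', reset
Bit 7: prefix='0' -> emit 'k', reset
Bit 8: prefix='1' (no match yet)
Bit 9: prefix='11' -> emit 'a', reset
Bit 10: prefix='0' -> emit 'k', reset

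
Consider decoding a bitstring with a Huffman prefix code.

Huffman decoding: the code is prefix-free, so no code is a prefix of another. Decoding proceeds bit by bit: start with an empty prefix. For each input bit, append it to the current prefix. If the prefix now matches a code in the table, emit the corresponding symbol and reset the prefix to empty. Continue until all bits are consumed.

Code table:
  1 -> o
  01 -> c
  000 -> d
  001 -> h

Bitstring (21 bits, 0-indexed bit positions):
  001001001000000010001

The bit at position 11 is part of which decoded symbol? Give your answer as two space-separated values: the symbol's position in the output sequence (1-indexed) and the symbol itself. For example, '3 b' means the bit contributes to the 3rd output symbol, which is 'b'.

Answer: 4 d

Derivation:
Bit 0: prefix='0' (no match yet)
Bit 1: prefix='00' (no match yet)
Bit 2: prefix='001' -> emit 'h', reset
Bit 3: prefix='0' (no match yet)
Bit 4: prefix='00' (no match yet)
Bit 5: prefix='001' -> emit 'h', reset
Bit 6: prefix='0' (no match yet)
Bit 7: prefix='00' (no match yet)
Bit 8: prefix='001' -> emit 'h', reset
Bit 9: prefix='0' (no match yet)
Bit 10: prefix='00' (no match yet)
Bit 11: prefix='000' -> emit 'd', reset
Bit 12: prefix='0' (no match yet)
Bit 13: prefix='00' (no match yet)
Bit 14: prefix='000' -> emit 'd', reset
Bit 15: prefix='0' (no match yet)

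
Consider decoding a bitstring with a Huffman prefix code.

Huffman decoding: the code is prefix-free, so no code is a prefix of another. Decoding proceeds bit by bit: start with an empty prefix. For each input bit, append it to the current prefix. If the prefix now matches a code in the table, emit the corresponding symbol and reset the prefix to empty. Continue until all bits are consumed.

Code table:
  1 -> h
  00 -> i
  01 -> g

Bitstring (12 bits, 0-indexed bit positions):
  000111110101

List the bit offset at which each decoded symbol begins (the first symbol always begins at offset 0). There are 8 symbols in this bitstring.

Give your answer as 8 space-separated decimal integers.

Answer: 0 2 4 5 6 7 8 10

Derivation:
Bit 0: prefix='0' (no match yet)
Bit 1: prefix='00' -> emit 'i', reset
Bit 2: prefix='0' (no match yet)
Bit 3: prefix='01' -> emit 'g', reset
Bit 4: prefix='1' -> emit 'h', reset
Bit 5: prefix='1' -> emit 'h', reset
Bit 6: prefix='1' -> emit 'h', reset
Bit 7: prefix='1' -> emit 'h', reset
Bit 8: prefix='0' (no match yet)
Bit 9: prefix='01' -> emit 'g', reset
Bit 10: prefix='0' (no match yet)
Bit 11: prefix='01' -> emit 'g', reset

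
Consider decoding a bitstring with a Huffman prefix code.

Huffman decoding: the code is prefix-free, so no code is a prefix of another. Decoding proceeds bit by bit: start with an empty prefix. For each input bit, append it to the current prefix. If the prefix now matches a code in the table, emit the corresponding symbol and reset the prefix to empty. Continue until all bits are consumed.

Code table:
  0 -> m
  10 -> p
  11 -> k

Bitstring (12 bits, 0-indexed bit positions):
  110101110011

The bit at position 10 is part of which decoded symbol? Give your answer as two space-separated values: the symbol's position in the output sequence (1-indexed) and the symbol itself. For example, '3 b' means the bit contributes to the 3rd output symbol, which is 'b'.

Bit 0: prefix='1' (no match yet)
Bit 1: prefix='11' -> emit 'k', reset
Bit 2: prefix='0' -> emit 'm', reset
Bit 3: prefix='1' (no match yet)
Bit 4: prefix='10' -> emit 'p', reset
Bit 5: prefix='1' (no match yet)
Bit 6: prefix='11' -> emit 'k', reset
Bit 7: prefix='1' (no match yet)
Bit 8: prefix='10' -> emit 'p', reset
Bit 9: prefix='0' -> emit 'm', reset
Bit 10: prefix='1' (no match yet)
Bit 11: prefix='11' -> emit 'k', reset

Answer: 7 k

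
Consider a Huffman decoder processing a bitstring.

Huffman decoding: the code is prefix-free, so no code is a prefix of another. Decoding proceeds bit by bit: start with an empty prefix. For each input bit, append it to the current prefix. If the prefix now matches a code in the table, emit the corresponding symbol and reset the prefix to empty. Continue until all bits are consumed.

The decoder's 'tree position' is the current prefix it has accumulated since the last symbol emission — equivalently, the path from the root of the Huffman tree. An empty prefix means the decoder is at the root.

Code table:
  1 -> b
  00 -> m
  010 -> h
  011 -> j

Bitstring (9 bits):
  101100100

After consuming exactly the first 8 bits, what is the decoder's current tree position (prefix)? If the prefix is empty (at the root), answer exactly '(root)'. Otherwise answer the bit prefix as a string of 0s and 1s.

Bit 0: prefix='1' -> emit 'b', reset
Bit 1: prefix='0' (no match yet)
Bit 2: prefix='01' (no match yet)
Bit 3: prefix='011' -> emit 'j', reset
Bit 4: prefix='0' (no match yet)
Bit 5: prefix='00' -> emit 'm', reset
Bit 6: prefix='1' -> emit 'b', reset
Bit 7: prefix='0' (no match yet)

Answer: 0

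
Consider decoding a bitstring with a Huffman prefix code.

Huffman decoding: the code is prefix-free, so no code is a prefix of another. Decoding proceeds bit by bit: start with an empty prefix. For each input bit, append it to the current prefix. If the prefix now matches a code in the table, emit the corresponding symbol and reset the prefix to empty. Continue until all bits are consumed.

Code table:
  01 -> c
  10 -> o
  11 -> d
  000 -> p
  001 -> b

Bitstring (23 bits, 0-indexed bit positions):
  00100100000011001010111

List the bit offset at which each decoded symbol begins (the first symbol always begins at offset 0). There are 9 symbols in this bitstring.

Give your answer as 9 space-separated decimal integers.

Bit 0: prefix='0' (no match yet)
Bit 1: prefix='00' (no match yet)
Bit 2: prefix='001' -> emit 'b', reset
Bit 3: prefix='0' (no match yet)
Bit 4: prefix='00' (no match yet)
Bit 5: prefix='001' -> emit 'b', reset
Bit 6: prefix='0' (no match yet)
Bit 7: prefix='00' (no match yet)
Bit 8: prefix='000' -> emit 'p', reset
Bit 9: prefix='0' (no match yet)
Bit 10: prefix='00' (no match yet)
Bit 11: prefix='000' -> emit 'p', reset
Bit 12: prefix='1' (no match yet)
Bit 13: prefix='11' -> emit 'd', reset
Bit 14: prefix='0' (no match yet)
Bit 15: prefix='00' (no match yet)
Bit 16: prefix='001' -> emit 'b', reset
Bit 17: prefix='0' (no match yet)
Bit 18: prefix='01' -> emit 'c', reset
Bit 19: prefix='0' (no match yet)
Bit 20: prefix='01' -> emit 'c', reset
Bit 21: prefix='1' (no match yet)
Bit 22: prefix='11' -> emit 'd', reset

Answer: 0 3 6 9 12 14 17 19 21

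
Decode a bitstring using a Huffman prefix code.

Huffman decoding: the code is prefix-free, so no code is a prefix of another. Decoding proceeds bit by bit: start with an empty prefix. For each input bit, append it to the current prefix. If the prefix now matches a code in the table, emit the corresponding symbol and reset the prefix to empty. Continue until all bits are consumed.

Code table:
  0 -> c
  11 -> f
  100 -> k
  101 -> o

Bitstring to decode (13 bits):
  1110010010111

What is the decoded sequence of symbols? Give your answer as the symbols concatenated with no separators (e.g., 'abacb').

Answer: fkkof

Derivation:
Bit 0: prefix='1' (no match yet)
Bit 1: prefix='11' -> emit 'f', reset
Bit 2: prefix='1' (no match yet)
Bit 3: prefix='10' (no match yet)
Bit 4: prefix='100' -> emit 'k', reset
Bit 5: prefix='1' (no match yet)
Bit 6: prefix='10' (no match yet)
Bit 7: prefix='100' -> emit 'k', reset
Bit 8: prefix='1' (no match yet)
Bit 9: prefix='10' (no match yet)
Bit 10: prefix='101' -> emit 'o', reset
Bit 11: prefix='1' (no match yet)
Bit 12: prefix='11' -> emit 'f', reset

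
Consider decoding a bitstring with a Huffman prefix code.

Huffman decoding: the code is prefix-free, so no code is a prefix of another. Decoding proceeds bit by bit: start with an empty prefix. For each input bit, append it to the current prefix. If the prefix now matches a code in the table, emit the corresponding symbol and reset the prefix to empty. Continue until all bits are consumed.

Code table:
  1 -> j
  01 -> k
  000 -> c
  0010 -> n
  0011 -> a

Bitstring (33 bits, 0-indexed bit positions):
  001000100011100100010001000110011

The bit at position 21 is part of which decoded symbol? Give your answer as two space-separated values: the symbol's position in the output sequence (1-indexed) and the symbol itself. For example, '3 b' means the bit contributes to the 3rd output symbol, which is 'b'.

Bit 0: prefix='0' (no match yet)
Bit 1: prefix='00' (no match yet)
Bit 2: prefix='001' (no match yet)
Bit 3: prefix='0010' -> emit 'n', reset
Bit 4: prefix='0' (no match yet)
Bit 5: prefix='00' (no match yet)
Bit 6: prefix='001' (no match yet)
Bit 7: prefix='0010' -> emit 'n', reset
Bit 8: prefix='0' (no match yet)
Bit 9: prefix='00' (no match yet)
Bit 10: prefix='001' (no match yet)
Bit 11: prefix='0011' -> emit 'a', reset
Bit 12: prefix='1' -> emit 'j', reset
Bit 13: prefix='0' (no match yet)
Bit 14: prefix='00' (no match yet)
Bit 15: prefix='001' (no match yet)
Bit 16: prefix='0010' -> emit 'n', reset
Bit 17: prefix='0' (no match yet)
Bit 18: prefix='00' (no match yet)
Bit 19: prefix='001' (no match yet)
Bit 20: prefix='0010' -> emit 'n', reset
Bit 21: prefix='0' (no match yet)
Bit 22: prefix='00' (no match yet)
Bit 23: prefix='001' (no match yet)
Bit 24: prefix='0010' -> emit 'n', reset
Bit 25: prefix='0' (no match yet)

Answer: 7 n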